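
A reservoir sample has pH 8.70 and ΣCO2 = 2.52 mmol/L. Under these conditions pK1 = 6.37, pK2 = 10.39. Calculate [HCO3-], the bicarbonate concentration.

α₁ = 1 / (1 + [H⁺]/K1 + K2/[H⁺]) = 1 / (1 + 10^-2.33 + 10^-1.69)
   = 1 / (1 + 0.0046774 + 0.020417) = 1/1.0251 = 0.9755
[HCO3⁻] = α₁ × DIC = 0.9755 × 2.52 = 2.46 mmol/L

[HCO3⁻] = 2.46 mmol/L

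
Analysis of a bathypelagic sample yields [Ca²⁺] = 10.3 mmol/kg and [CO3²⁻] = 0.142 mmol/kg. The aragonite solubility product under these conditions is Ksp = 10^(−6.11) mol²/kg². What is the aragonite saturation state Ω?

Ksp = 10^(−6.11) = 7.762×10^-7
Ω = [Ca²⁺][CO3²⁻]/Ksp = (10.3×10^-3)(0.142×10^-3) / 7.762×10^-7 = 1.88

Ω = 1.88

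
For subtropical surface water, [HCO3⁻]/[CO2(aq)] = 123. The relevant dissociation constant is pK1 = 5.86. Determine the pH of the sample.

From K1 = [H⁺][HCO3⁻]/[CO2(aq)]:  pH = pK1 + log₁₀([HCO3⁻]/[CO2(aq)])
log₁₀(123) = +2.090
pH = 5.86 + (+2.090) = 7.95

pH = 7.95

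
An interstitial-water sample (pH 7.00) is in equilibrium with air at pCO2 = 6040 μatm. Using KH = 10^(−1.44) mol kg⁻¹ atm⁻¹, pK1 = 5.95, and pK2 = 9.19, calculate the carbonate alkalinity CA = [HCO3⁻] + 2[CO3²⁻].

[CO2*] = KH · pCO2 = 10^(−1.44) × 6040×10^-6 = 2.193×10^-4 mol/kg
α₀ = 1/(1 + K1/[H⁺] + K1K2/[H⁺]²) = 1/(1 + 10^+1.05 + 10^-1.14) = 0.08135
DIC = [CO2*]/α₀ = 2.193×10^-4 / 0.08135 = 2.696 mmol/kg
CA = (α₁ + 2α₂)·DIC = (0.9128 + 2×0.005893) × 2.696 = 2.49 mmol/kg

CA = 2.49 mmol/kg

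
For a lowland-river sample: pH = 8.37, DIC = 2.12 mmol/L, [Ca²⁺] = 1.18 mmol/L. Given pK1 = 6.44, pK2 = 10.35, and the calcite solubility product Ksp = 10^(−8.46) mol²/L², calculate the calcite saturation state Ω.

Ω = 7.39

α₂ = 1 / (1 + [H⁺]/K2 + [H⁺]²/(K1K2)) = 1 / (1 + 10^+1.98 + 10^+0.05)
   = 1 / (1 + 95.499 + 1.1220) = 1/97.621 = 0.01024
[CO3²⁻] = α₂ × DIC = 0.01024 × 2.12 = 0.02172 mmol/L
Ksp = 10^(−8.46) = 3.467×10^-9
Ω = [Ca²⁺][CO3²⁻]/Ksp = (1.18×10^-3)(2.172×10^-5) / 3.467×10^-9 = 7.39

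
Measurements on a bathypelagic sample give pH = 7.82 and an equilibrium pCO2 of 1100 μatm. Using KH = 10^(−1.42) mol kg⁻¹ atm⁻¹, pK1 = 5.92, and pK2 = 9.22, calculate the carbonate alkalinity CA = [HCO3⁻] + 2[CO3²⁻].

CA = 3.59 mmol/kg

[CO2*] = KH · pCO2 = 10^(−1.42) × 1100×10^-6 = 4.182×10^-5 mol/kg
α₀ = 1/(1 + K1/[H⁺] + K1K2/[H⁺]²) = 1/(1 + 10^+1.90 + 10^+0.50) = 0.01196
DIC = [CO2*]/α₀ = 4.182×10^-5 / 0.01196 = 3.496 mmol/kg
CA = (α₁ + 2α₂)·DIC = (0.9502 + 2×0.03783) × 3.496 = 3.59 mmol/kg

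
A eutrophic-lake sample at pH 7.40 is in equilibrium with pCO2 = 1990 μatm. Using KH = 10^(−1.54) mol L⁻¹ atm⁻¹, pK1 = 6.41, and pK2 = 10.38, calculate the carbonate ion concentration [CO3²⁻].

[CO2*] = KH · pCO2 = 10^(−1.54) × 1990×10^-6 = 5.739×10^-5 mol/L
α₀ = 1/(1 + K1/[H⁺] + K1K2/[H⁺]²) = 1/(1 + 10^+0.99 + 10^-1.99) = 0.09274
DIC = [CO2*]/α₀ = 5.739×10^-5 / 0.09274 = 0.6188 mmol/L
[CO3²⁻] = α₂·DIC; α₂ = 0.0009490, so [CO3²⁻] = 0.0009490 × 0.6188 = 0.000587 mmol/L = 0.587 μmol/L

[CO3²⁻] = 0.587 μmol/L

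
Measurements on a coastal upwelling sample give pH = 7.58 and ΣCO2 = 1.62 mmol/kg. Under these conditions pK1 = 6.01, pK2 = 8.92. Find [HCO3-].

[HCO3⁻] = 1.51 mmol/kg

α₁ = 1 / (1 + [H⁺]/K1 + K2/[H⁺]) = 1 / (1 + 10^-1.57 + 10^-1.34)
   = 1 / (1 + 0.026915 + 0.045709) = 1/1.0726 = 0.9323
[HCO3⁻] = α₁ × DIC = 0.9323 × 1.62 = 1.51 mmol/kg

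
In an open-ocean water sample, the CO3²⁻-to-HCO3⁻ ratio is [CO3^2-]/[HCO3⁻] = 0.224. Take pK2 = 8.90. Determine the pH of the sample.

pH = 8.25

From K2 = [H⁺][CO3^2-]/[HCO3⁻]:  pH = pK2 + log₁₀([CO3^2-]/[HCO3⁻])
log₁₀(0.224) = -0.650
pH = 8.90 + (-0.650) = 8.25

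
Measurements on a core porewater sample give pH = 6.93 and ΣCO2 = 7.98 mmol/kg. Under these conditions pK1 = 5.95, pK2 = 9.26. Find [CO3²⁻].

[CO3²⁻] = 0.0336 mmol/kg

α₂ = 1 / (1 + [H⁺]/K2 + [H⁺]²/(K1K2)) = 1 / (1 + 10^+2.33 + 10^+1.35)
   = 1 / (1 + 213.80 + 22.387) = 1/237.18 = 0.004216
[CO3²⁻] = α₂ × DIC = 0.004216 × 7.98 = 0.0336 mmol/kg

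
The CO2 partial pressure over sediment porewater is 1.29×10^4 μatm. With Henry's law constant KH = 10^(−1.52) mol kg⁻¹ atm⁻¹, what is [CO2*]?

KH = 10^(−1.52) = 3.020×10^-2 mol kg⁻¹ atm⁻¹
[CO2*] = KH · pCO2 = 3.020×10^-2 × 1.29×10^4×10^-6 atm = 3.90×10^-4 mol/kg

[CO2*] = 390 μmol/kg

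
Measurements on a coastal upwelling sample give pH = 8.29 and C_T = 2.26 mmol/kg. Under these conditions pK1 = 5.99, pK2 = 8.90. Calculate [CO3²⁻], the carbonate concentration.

[CO3²⁻] = 0.444 mmol/kg

α₂ = 1 / (1 + [H⁺]/K2 + [H⁺]²/(K1K2)) = 1 / (1 + 10^+0.61 + 10^-1.69)
   = 1 / (1 + 4.0738 + 0.020417) = 1/5.0942 = 0.1963
[CO3²⁻] = α₂ × DIC = 0.1963 × 2.26 = 0.444 mmol/kg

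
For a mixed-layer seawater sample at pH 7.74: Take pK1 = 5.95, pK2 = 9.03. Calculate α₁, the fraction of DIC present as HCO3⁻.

α₁ = 0.937

α₁ = 1 / (1 + [H⁺]/K1 + K2/[H⁺]) = 1 / (1 + 10^-1.79 + 10^-1.29)
   = 1 / (1 + 0.016218 + 0.051286) = 1/1.0675 = 0.9368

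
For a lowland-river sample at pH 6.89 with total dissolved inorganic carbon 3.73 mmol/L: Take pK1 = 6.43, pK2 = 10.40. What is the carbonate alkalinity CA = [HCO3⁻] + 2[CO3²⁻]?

CA = 2.77 mmol/L

CA = [HCO3⁻] + 2[CO3²⁻] = (α₁ + 2α₂)·DIC
At pH 6.89: [H⁺]/K1 = 10^-0.46 = 0.34674, K2/[H⁺] = 10^-3.51 = 0.00030903
α₁ = 1/(1 + 0.34674 + 0.00030903) = 1/1.3470 = 0.7424; α₂ = α₁·K2/[H⁺] = 0.0002294
α₁ + 2α₂ = 0.7428
CA = 0.7428 × 3.73 = 2.77 mmol/L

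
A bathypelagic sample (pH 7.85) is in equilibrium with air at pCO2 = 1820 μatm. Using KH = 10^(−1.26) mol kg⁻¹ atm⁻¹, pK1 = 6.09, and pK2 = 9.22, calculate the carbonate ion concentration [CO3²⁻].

[CO2*] = KH · pCO2 = 10^(−1.26) × 1820×10^-6 = 1.000×10^-4 mol/kg
α₀ = 1/(1 + K1/[H⁺] + K1K2/[H⁺]²) = 1/(1 + 10^+1.76 + 10^+0.39) = 0.01639
DIC = [CO2*]/α₀ = 1.000×10^-4 / 0.01639 = 6.101 mmol/kg
[CO3²⁻] = α₂·DIC; α₂ = 0.04024, so [CO3²⁻] = 0.04024 × 6.101 = 0.246 mmol/kg

[CO3²⁻] = 0.246 mmol/kg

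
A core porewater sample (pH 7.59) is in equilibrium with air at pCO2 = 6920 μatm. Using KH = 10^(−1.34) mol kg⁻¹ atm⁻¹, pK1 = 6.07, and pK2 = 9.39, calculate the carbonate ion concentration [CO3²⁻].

[CO2*] = KH · pCO2 = 10^(−1.34) × 6920×10^-6 = 3.163×10^-4 mol/kg
α₀ = 1/(1 + K1/[H⁺] + K1K2/[H⁺]²) = 1/(1 + 10^+1.52 + 10^-0.28) = 0.02887
DIC = [CO2*]/α₀ = 3.163×10^-4 / 0.02887 = 10.96 mmol/kg
[CO3²⁻] = α₂·DIC; α₂ = 0.01515, so [CO3²⁻] = 0.01515 × 10.96 = 0.166 mmol/kg

[CO3²⁻] = 0.166 mmol/kg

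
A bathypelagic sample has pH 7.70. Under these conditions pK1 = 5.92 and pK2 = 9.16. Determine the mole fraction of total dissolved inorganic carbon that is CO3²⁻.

α₂ = 1 / (1 + [H⁺]/K2 + [H⁺]²/(K1K2)) = 1 / (1 + 10^+1.46 + 10^-0.32)
   = 1 / (1 + 28.840 + 0.47863) = 1/30.319 = 0.03298

α₂ = 0.0330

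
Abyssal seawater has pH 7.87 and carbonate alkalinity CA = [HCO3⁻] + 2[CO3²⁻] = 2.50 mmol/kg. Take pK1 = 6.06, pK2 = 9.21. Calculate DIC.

DIC = 2.43 mmol/kg

CA = [HCO3⁻] + 2[CO3²⁻] = (α₁ + 2α₂)·DIC
At pH 7.87: [H⁺]/K1 = 10^-1.81 = 0.015488, K2/[H⁺] = 10^-1.34 = 0.045709
α₁ = 1/(1 + 0.015488 + 0.045709) = 1/1.0612 = 0.9423; α₂ = α₁·K2/[H⁺] = 0.04307
α₁ + 2α₂ = 1.0285
DIC = CA / (α₁ + 2α₂) = 2.50 / 1.0285 = 2.43 mmol/kg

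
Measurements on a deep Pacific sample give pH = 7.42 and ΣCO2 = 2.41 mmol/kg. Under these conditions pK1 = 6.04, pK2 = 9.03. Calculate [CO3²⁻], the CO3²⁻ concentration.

α₂ = 1 / (1 + [H⁺]/K2 + [H⁺]²/(K1K2)) = 1 / (1 + 10^+1.61 + 10^+0.23)
   = 1 / (1 + 40.738 + 1.6982) = 1/43.436 = 0.02302
[CO3²⁻] = α₂ × DIC = 0.02302 × 2.41 = 0.0555 mmol/kg

[CO3²⁻] = 0.0555 mmol/kg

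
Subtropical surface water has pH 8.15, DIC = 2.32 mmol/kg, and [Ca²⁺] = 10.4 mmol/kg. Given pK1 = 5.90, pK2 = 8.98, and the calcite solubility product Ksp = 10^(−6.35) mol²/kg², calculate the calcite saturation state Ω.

Ω = 6.93

α₂ = 1 / (1 + [H⁺]/K2 + [H⁺]²/(K1K2)) = 1 / (1 + 10^+0.83 + 10^-1.42)
   = 1 / (1 + 6.7608 + 0.038019) = 1/7.7988 = 0.1282
[CO3²⁻] = α₂ × DIC = 0.1282 × 2.32 = 0.2975 mmol/kg
Ksp = 10^(−6.35) = 4.467×10^-7
Ω = [Ca²⁺][CO3²⁻]/Ksp = (10.4×10^-3)(2.975×10^-4) / 4.467×10^-7 = 6.93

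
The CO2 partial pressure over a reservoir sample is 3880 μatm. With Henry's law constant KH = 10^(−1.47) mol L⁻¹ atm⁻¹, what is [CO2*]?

KH = 10^(−1.47) = 3.388×10^-2 mol L⁻¹ atm⁻¹
[CO2*] = KH · pCO2 = 3.388×10^-2 × 3880×10^-6 atm = 1.31×10^-4 mol/L

[CO2*] = 131 μmol/L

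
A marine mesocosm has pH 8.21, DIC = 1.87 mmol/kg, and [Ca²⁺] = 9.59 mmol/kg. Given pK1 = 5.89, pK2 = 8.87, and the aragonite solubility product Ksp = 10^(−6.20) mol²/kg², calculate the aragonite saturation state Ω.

Ω = 5.08

α₂ = 1 / (1 + [H⁺]/K2 + [H⁺]²/(K1K2)) = 1 / (1 + 10^+0.66 + 10^-1.66)
   = 1 / (1 + 4.5709 + 0.021878) = 1/5.5928 = 0.1788
[CO3²⁻] = α₂ × DIC = 0.1788 × 1.87 = 0.3344 mmol/kg
Ksp = 10^(−6.20) = 6.310×10^-7
Ω = [Ca²⁺][CO3²⁻]/Ksp = (9.59×10^-3)(3.344×10^-4) / 6.310×10^-7 = 5.08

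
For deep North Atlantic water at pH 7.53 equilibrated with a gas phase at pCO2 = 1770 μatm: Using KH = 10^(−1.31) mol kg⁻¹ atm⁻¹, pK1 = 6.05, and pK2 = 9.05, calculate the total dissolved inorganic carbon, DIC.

[CO2*] = KH · pCO2 = 10^(−1.31) × 1770×10^-6 = 8.669×10^-5 mol/kg
α₀ = 1/(1 + K1/[H⁺] + K1K2/[H⁺]²) = 1/(1 + 10^+1.48 + 10^-0.04) = 0.03114
DIC = [CO2*]/α₀ = 8.669×10^-5 / 0.03114 = 2.78 mmol/kg

DIC = 2.78 mmol/kg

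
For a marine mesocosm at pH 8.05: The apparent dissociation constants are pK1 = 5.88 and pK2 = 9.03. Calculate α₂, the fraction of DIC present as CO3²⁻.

α₂ = 0.0942

α₂ = 1 / (1 + [H⁺]/K2 + [H⁺]²/(K1K2)) = 1 / (1 + 10^+0.98 + 10^-1.19)
   = 1 / (1 + 9.5499 + 0.064565) = 1/10.614 = 0.09421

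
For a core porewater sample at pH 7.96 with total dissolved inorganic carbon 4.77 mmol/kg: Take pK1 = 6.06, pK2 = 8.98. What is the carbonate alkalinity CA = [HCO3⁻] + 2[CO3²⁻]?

CA = [HCO3⁻] + 2[CO3²⁻] = (α₁ + 2α₂)·DIC
At pH 7.96: [H⁺]/K1 = 10^-1.90 = 0.012589, K2/[H⁺] = 10^-1.02 = 0.095499
α₁ = 1/(1 + 0.012589 + 0.095499) = 1/1.1081 = 0.9025; α₂ = α₁·K2/[H⁺] = 0.08618
α₁ + 2α₂ = 1.0748
CA = 1.0748 × 4.77 = 5.13 mmol/kg

CA = 5.13 mmol/kg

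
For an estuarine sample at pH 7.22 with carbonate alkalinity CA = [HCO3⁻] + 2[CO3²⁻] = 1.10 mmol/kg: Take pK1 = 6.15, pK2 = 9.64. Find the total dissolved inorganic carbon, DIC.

CA = [HCO3⁻] + 2[CO3²⁻] = (α₁ + 2α₂)·DIC
At pH 7.22: [H⁺]/K1 = 10^-1.07 = 0.085114, K2/[H⁺] = 10^-2.42 = 0.0038019
α₁ = 1/(1 + 0.085114 + 0.0038019) = 1/1.0889 = 0.9183; α₂ = α₁·K2/[H⁺] = 0.003491
α₁ + 2α₂ = 0.9253
DIC = CA / (α₁ + 2α₂) = 1.10 / 0.9253 = 1.19 mmol/kg

DIC = 1.19 mmol/kg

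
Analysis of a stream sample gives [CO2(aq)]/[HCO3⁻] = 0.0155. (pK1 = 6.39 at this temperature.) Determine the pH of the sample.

From K1 = [H⁺][HCO3⁻]/[CO2(aq)]:  pH = pK1 − log₁₀([CO2(aq)]/[HCO3⁻])
log₁₀(0.0155) = -1.810
pH = 6.39 − (-1.810) = 8.20

pH = 8.20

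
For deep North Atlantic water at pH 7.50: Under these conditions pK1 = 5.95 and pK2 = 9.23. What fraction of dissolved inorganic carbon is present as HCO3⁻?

α₁ = 0.955

α₁ = 1 / (1 + [H⁺]/K1 + K2/[H⁺]) = 1 / (1 + 10^-1.55 + 10^-1.73)
   = 1 / (1 + 0.028184 + 0.018621) = 1/1.0468 = 0.9553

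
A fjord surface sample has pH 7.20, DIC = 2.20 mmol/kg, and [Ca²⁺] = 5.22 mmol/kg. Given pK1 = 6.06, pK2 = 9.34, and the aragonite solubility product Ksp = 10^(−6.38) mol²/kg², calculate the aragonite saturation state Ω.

Ω = 0.185

α₂ = 1 / (1 + [H⁺]/K2 + [H⁺]²/(K1K2)) = 1 / (1 + 10^+2.14 + 10^+1.00)
   = 1 / (1 + 138.04 + 10.000) = 1/149.04 = 0.006710
[CO3²⁻] = α₂ × DIC = 0.006710 × 2.20 = 0.01476 mmol/kg = 14.76 μmol/kg
Ksp = 10^(−6.38) = 4.169×10^-7
Ω = [Ca²⁺][CO3²⁻]/Ksp = (5.22×10^-3)(1.476×10^-5) / 4.169×10^-7 = 0.185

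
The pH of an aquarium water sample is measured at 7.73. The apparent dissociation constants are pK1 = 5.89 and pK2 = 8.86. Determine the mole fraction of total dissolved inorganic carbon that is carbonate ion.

α₂ = 1 / (1 + [H⁺]/K2 + [H⁺]²/(K1K2)) = 1 / (1 + 10^+1.13 + 10^-0.71)
   = 1 / (1 + 13.490 + 0.19498) = 1/14.685 = 0.06810

α₂ = 0.0681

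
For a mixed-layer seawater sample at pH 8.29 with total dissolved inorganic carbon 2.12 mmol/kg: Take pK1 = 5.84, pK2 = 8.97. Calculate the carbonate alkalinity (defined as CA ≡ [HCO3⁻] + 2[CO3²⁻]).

CA = 2.48 mmol/kg

CA = [HCO3⁻] + 2[CO3²⁻] = (α₁ + 2α₂)·DIC
At pH 8.29: [H⁺]/K1 = 10^-2.45 = 0.0035481, K2/[H⁺] = 10^-0.68 = 0.20893
α₁ = 1/(1 + 0.0035481 + 0.20893) = 1/1.2125 = 0.8248; α₂ = α₁·K2/[H⁺] = 0.1723
α₁ + 2α₂ = 1.1694
CA = 1.1694 × 2.12 = 2.48 mmol/kg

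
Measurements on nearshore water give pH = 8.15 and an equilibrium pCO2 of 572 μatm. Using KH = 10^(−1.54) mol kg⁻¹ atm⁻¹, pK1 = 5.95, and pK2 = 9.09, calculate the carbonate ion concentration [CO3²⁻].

[CO2*] = KH · pCO2 = 10^(−1.54) × 572×10^-6 = 1.650×10^-5 mol/kg
α₀ = 1/(1 + K1/[H⁺] + K1K2/[H⁺]²) = 1/(1 + 10^+2.20 + 10^+1.26) = 0.005628
DIC = [CO2*]/α₀ = 1.650×10^-5 / 0.005628 = 2.931 mmol/kg
[CO3²⁻] = α₂·DIC; α₂ = 0.1024, so [CO3²⁻] = 0.1024 × 2.931 = 0.300 mmol/kg

[CO3²⁻] = 0.300 mmol/kg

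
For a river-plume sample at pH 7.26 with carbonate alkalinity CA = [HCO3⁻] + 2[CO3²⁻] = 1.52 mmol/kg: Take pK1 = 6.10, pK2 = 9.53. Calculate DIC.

DIC = 1.62 mmol/kg

CA = [HCO3⁻] + 2[CO3²⁻] = (α₁ + 2α₂)·DIC
At pH 7.26: [H⁺]/K1 = 10^-1.16 = 0.069183, K2/[H⁺] = 10^-2.27 = 0.0053703
α₁ = 1/(1 + 0.069183 + 0.0053703) = 1/1.0746 = 0.9306; α₂ = α₁·K2/[H⁺] = 0.004998
α₁ + 2α₂ = 0.9406
DIC = CA / (α₁ + 2α₂) = 1.52 / 0.9406 = 1.62 mmol/kg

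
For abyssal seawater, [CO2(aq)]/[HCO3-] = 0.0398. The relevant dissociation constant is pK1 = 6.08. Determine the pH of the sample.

From K1 = [H⁺][HCO3-]/[CO2(aq)]:  pH = pK1 − log₁₀([CO2(aq)]/[HCO3-])
log₁₀(0.0398) = -1.400
pH = 6.08 − (-1.400) = 7.48

pH = 7.48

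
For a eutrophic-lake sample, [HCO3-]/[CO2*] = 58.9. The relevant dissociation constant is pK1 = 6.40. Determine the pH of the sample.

From K1 = [H⁺][HCO3-]/[CO2*]:  pH = pK1 + log₁₀([HCO3-]/[CO2*])
log₁₀(58.9) = +1.770
pH = 6.40 + (+1.770) = 8.17

pH = 8.17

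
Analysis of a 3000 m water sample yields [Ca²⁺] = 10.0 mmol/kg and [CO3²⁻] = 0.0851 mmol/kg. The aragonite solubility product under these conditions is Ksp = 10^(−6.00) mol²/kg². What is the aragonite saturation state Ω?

Ω = 0.851

Ksp = 10^(−6.00) = 1.000×10^-6
Ω = [Ca²⁺][CO3²⁻]/Ksp = (10.0×10^-3)(0.0851×10^-3) / 1.000×10^-6 = 0.851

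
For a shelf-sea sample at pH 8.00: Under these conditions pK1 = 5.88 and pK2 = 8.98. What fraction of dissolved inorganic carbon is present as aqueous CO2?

α₀ = 0.00682

α₀ = 1 / (1 + K1/[H⁺] + K1K2/[H⁺]²) = 1 / (1 + 10^+2.12 + 10^+1.14)
   = 1 / (1 + 131.83 + 13.804) = 1/146.63 = 0.006820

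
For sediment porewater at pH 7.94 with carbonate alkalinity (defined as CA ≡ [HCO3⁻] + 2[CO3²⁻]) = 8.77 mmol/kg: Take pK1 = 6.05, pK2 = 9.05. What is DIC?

DIC = 8.28 mmol/kg

CA = [HCO3⁻] + 2[CO3²⁻] = (α₁ + 2α₂)·DIC
At pH 7.94: [H⁺]/K1 = 10^-1.89 = 0.012882, K2/[H⁺] = 10^-1.11 = 0.077625
α₁ = 1/(1 + 0.012882 + 0.077625) = 1/1.0905 = 0.9170; α₂ = α₁·K2/[H⁺] = 0.07118
α₁ + 2α₂ = 1.0594
DIC = CA / (α₁ + 2α₂) = 8.77 / 1.0594 = 8.28 mmol/kg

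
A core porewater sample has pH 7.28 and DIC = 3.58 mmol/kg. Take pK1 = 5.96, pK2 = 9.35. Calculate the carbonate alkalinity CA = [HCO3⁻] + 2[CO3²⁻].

CA = [HCO3⁻] + 2[CO3²⁻] = (α₁ + 2α₂)·DIC
At pH 7.28: [H⁺]/K1 = 10^-1.32 = 0.047863, K2/[H⁺] = 10^-2.07 = 0.0085114
α₁ = 1/(1 + 0.047863 + 0.0085114) = 1/1.0564 = 0.9466; α₂ = α₁·K2/[H⁺] = 0.008057
α₁ + 2α₂ = 0.9627
CA = 0.9627 × 3.58 = 3.45 mmol/kg

CA = 3.45 mmol/kg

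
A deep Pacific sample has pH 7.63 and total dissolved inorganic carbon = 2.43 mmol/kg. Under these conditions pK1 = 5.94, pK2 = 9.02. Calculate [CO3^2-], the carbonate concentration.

[CO3²⁻] = 0.0933 mmol/kg

α₂ = 1 / (1 + [H⁺]/K2 + [H⁺]²/(K1K2)) = 1 / (1 + 10^+1.39 + 10^-0.30)
   = 1 / (1 + 24.547 + 0.50119) = 1/26.048 = 0.03839
[CO3²⁻] = α₂ × DIC = 0.03839 × 2.43 = 0.0933 mmol/kg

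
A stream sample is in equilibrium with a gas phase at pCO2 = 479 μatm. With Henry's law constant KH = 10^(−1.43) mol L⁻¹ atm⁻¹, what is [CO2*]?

[CO2*] = 17.8 μmol/L

KH = 10^(−1.43) = 3.715×10^-2 mol L⁻¹ atm⁻¹
[CO2*] = KH · pCO2 = 3.715×10^-2 × 479×10^-6 atm = 1.78×10^-5 mol/L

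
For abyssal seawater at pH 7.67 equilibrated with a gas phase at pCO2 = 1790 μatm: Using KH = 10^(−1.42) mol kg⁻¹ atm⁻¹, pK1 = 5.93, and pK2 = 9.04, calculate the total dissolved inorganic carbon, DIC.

[CO2*] = KH · pCO2 = 10^(−1.42) × 1790×10^-6 = 6.805×10^-5 mol/kg
α₀ = 1/(1 + K1/[H⁺] + K1K2/[H⁺]²) = 1/(1 + 10^+1.74 + 10^+0.37) = 0.01715
DIC = [CO2*]/α₀ = 6.805×10^-5 / 0.01715 = 3.97 mmol/kg

DIC = 3.97 mmol/kg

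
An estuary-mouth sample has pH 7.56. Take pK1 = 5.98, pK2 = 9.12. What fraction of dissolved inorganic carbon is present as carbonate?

α₂ = 0.0261

α₂ = 1 / (1 + [H⁺]/K2 + [H⁺]²/(K1K2)) = 1 / (1 + 10^+1.56 + 10^-0.02)
   = 1 / (1 + 36.308 + 0.95499) = 1/38.263 = 0.02614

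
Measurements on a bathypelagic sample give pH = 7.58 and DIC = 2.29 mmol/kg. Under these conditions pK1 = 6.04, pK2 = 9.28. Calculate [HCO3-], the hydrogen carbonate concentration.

[HCO3⁻] = 2.18 mmol/kg

α₁ = 1 / (1 + [H⁺]/K1 + K2/[H⁺]) = 1 / (1 + 10^-1.54 + 10^-1.70)
   = 1 / (1 + 0.028840 + 0.019953) = 1/1.0488 = 0.9535
[HCO3⁻] = α₁ × DIC = 0.9535 × 2.29 = 2.18 mmol/kg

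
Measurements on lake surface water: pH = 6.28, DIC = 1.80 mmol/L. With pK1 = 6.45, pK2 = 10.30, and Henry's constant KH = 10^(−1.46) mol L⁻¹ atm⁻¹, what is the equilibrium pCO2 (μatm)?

pCO2 = 3.10×10^4 μatm

α₀ = 1 / (1 + K1/[H⁺] + K1K2/[H⁺]²) = 1 / (1 + 10^-0.17 + 10^-4.19)
   = 1 / (1 + 0.67608 + 6.4565×10^-5) = 1/1.6761 = 0.5966
[CO2*] = α₀ × DIC = 0.5966 × 1.80 = 1.074 mmol/L
pCO2 = [CO2*]/KH = 1.074×10^-3 / 3.467×10^-2 = 3.10×10^4 μatm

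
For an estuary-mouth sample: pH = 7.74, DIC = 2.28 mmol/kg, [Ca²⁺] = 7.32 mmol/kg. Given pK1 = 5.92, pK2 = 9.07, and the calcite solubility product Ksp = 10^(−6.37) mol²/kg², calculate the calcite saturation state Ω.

Ω = 1.72

α₂ = 1 / (1 + [H⁺]/K2 + [H⁺]²/(K1K2)) = 1 / (1 + 10^+1.33 + 10^-0.49)
   = 1 / (1 + 21.380 + 0.32359) = 1/22.703 = 0.04405
[CO3²⁻] = α₂ × DIC = 0.04405 × 2.28 = 0.1004 mmol/kg
Ksp = 10^(−6.37) = 4.266×10^-7
Ω = [Ca²⁺][CO3²⁻]/Ksp = (7.32×10^-3)(1.004×10^-4) / 4.266×10^-7 = 1.72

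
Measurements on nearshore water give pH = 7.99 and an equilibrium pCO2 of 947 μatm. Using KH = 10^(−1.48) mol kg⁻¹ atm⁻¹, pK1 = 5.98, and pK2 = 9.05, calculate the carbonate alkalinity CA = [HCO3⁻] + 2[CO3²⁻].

[CO2*] = KH · pCO2 = 10^(−1.48) × 947×10^-6 = 3.136×10^-5 mol/kg
α₀ = 1/(1 + K1/[H⁺] + K1K2/[H⁺]²) = 1/(1 + 10^+2.01 + 10^+0.95) = 0.008909
DIC = [CO2*]/α₀ = 3.136×10^-5 / 0.008909 = 3.520 mmol/kg
CA = (α₁ + 2α₂)·DIC = (0.9117 + 2×0.07940) × 3.520 = 3.77 mmol/kg

CA = 3.77 mmol/kg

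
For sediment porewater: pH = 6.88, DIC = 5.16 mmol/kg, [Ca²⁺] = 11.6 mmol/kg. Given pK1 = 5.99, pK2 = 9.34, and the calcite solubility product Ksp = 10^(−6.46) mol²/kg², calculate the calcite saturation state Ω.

α₂ = 1 / (1 + [H⁺]/K2 + [H⁺]²/(K1K2)) = 1 / (1 + 10^+2.46 + 10^+1.57)
   = 1 / (1 + 288.40 + 37.154) = 1/326.56 = 0.003062
[CO3²⁻] = α₂ × DIC = 0.003062 × 5.16 = 0.01580 mmol/kg = 15.80 μmol/kg
Ksp = 10^(−6.46) = 3.467×10^-7
Ω = [Ca²⁺][CO3²⁻]/Ksp = (11.6×10^-3)(1.580×10^-5) / 3.467×10^-7 = 0.529

Ω = 0.529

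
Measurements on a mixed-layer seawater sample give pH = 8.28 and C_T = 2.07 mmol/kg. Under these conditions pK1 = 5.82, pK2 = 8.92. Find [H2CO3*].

[CO2*] = 5.82 μmol/kg

α₀ = 1 / (1 + K1/[H⁺] + K1K2/[H⁺]²) = 1 / (1 + 10^+2.46 + 10^+1.82)
   = 1 / (1 + 288.40 + 66.069) = 1/355.47 = 0.002813
[CO2*] = α₀ × DIC = 0.002813 × 2.07 = 0.00582 mmol/kg = 5.82 μmol/kg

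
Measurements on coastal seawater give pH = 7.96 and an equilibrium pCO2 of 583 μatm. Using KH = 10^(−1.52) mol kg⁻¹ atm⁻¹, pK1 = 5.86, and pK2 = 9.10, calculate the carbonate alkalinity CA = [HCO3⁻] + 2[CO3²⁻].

[CO2*] = KH · pCO2 = 10^(−1.52) × 583×10^-6 = 1.761×10^-5 mol/kg
α₀ = 1/(1 + K1/[H⁺] + K1K2/[H⁺]²) = 1/(1 + 10^+2.10 + 10^+0.96) = 0.007352
DIC = [CO2*]/α₀ = 1.761×10^-5 / 0.007352 = 2.395 mmol/kg
CA = (α₁ + 2α₂)·DIC = (0.9256 + 2×0.06705) × 2.395 = 2.54 mmol/kg

CA = 2.54 mmol/kg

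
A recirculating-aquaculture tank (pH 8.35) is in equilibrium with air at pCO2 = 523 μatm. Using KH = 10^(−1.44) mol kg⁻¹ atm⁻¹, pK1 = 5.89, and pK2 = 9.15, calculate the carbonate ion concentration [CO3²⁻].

[CO3²⁻] = 0.868 mmol/kg

[CO2*] = KH · pCO2 = 10^(−1.44) × 523×10^-6 = 1.899×10^-5 mol/kg
α₀ = 1/(1 + K1/[H⁺] + K1K2/[H⁺]²) = 1/(1 + 10^+2.46 + 10^+1.66) = 0.002984
DIC = [CO2*]/α₀ = 1.899×10^-5 / 0.002984 = 6.363 mmol/kg
[CO3²⁻] = α₂·DIC; α₂ = 0.1364, so [CO3²⁻] = 0.1364 × 6.363 = 0.868 mmol/kg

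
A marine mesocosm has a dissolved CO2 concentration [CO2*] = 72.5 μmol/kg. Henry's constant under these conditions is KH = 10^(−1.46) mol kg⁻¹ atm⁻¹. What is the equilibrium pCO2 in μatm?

pCO2 = 2090 μatm

KH = 10^(−1.46) = 3.467×10^-2 mol kg⁻¹ atm⁻¹
pCO2 = [CO2*]/KH = 72.5×10^-6 / 3.467×10^-2 = 2.09×10^-3 atm = 2090 μatm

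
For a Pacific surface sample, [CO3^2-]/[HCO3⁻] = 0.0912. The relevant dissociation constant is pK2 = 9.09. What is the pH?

From K2 = [H⁺][CO3^2-]/[HCO3⁻]:  pH = pK2 + log₁₀([CO3^2-]/[HCO3⁻])
log₁₀(0.0912) = -1.040
pH = 9.09 + (-1.040) = 8.05

pH = 8.05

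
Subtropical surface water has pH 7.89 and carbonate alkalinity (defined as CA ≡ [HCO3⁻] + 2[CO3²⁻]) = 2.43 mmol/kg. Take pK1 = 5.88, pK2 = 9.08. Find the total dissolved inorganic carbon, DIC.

DIC = 2.31 mmol/kg

CA = [HCO3⁻] + 2[CO3²⁻] = (α₁ + 2α₂)·DIC
At pH 7.89: [H⁺]/K1 = 10^-2.01 = 0.0097724, K2/[H⁺] = 10^-1.19 = 0.064565
α₁ = 1/(1 + 0.0097724 + 0.064565) = 1/1.0743 = 0.9308; α₂ = α₁·K2/[H⁺] = 0.06010
α₁ + 2α₂ = 1.0510
DIC = CA / (α₁ + 2α₂) = 2.43 / 1.0510 = 2.31 mmol/kg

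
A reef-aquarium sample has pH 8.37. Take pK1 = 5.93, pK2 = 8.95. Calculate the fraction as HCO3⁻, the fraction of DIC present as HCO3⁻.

α₁ = 0.789

α₁ = 1 / (1 + [H⁺]/K1 + K2/[H⁺]) = 1 / (1 + 10^-2.44 + 10^-0.58)
   = 1 / (1 + 0.0036308 + 0.26303) = 1/1.2667 = 0.7895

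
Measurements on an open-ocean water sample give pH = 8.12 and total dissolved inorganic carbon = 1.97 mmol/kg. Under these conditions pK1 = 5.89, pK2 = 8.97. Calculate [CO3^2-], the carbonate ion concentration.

α₂ = 1 / (1 + [H⁺]/K2 + [H⁺]²/(K1K2)) = 1 / (1 + 10^+0.85 + 10^-1.38)
   = 1 / (1 + 7.0795 + 0.041687) = 1/8.1211 = 0.1231
[CO3²⁻] = α₂ × DIC = 0.1231 × 1.97 = 0.243 mmol/kg

[CO3²⁻] = 0.243 mmol/kg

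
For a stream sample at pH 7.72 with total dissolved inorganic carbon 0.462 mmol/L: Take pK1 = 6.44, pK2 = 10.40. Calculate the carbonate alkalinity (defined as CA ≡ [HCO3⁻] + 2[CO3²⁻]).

CA = 0.440 mmol/L

CA = [HCO3⁻] + 2[CO3²⁻] = (α₁ + 2α₂)·DIC
At pH 7.72: [H⁺]/K1 = 10^-1.28 = 0.052481, K2/[H⁺] = 10^-2.68 = 0.0020893
α₁ = 1/(1 + 0.052481 + 0.0020893) = 1/1.0546 = 0.9483; α₂ = α₁·K2/[H⁺] = 0.001981
α₁ + 2α₂ = 0.9522
CA = 0.9522 × 0.462 = 0.440 mmol/L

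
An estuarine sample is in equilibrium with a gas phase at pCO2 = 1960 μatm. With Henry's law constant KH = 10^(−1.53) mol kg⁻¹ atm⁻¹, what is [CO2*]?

[CO2*] = 57.8 μmol/kg

KH = 10^(−1.53) = 2.951×10^-2 mol kg⁻¹ atm⁻¹
[CO2*] = KH · pCO2 = 2.951×10^-2 × 1960×10^-6 atm = 5.78×10^-5 mol/kg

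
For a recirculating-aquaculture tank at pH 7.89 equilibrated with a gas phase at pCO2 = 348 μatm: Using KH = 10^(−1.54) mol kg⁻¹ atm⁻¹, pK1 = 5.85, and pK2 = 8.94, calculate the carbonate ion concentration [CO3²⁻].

[CO2*] = KH · pCO2 = 10^(−1.54) × 348×10^-6 = 1.004×10^-5 mol/kg
α₀ = 1/(1 + K1/[H⁺] + K1K2/[H⁺]²) = 1/(1 + 10^+2.04 + 10^+0.99) = 0.008304
DIC = [CO2*]/α₀ = 1.004×10^-5 / 0.008304 = 1.209 mmol/kg
[CO3²⁻] = α₂·DIC; α₂ = 0.08115, so [CO3²⁻] = 0.08115 × 1.209 = 0.0981 mmol/kg

[CO3²⁻] = 0.0981 mmol/kg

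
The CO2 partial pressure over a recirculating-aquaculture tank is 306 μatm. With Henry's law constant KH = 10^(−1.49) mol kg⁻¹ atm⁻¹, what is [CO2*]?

KH = 10^(−1.49) = 3.236×10^-2 mol kg⁻¹ atm⁻¹
[CO2*] = KH · pCO2 = 3.236×10^-2 × 306×10^-6 atm = 9.90×10^-6 mol/kg

[CO2*] = 9.90 μmol/kg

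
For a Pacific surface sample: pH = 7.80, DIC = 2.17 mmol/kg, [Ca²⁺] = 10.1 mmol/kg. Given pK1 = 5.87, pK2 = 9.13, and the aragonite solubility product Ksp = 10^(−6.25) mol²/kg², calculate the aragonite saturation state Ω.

α₂ = 1 / (1 + [H⁺]/K2 + [H⁺]²/(K1K2)) = 1 / (1 + 10^+1.33 + 10^-0.60)
   = 1 / (1 + 21.380 + 0.25119) = 1/22.631 = 0.04419
[CO3²⁻] = α₂ × DIC = 0.04419 × 2.17 = 0.09589 mmol/kg
Ksp = 10^(−6.25) = 5.623×10^-7
Ω = [Ca²⁺][CO3²⁻]/Ksp = (10.1×10^-3)(9.589×10^-5) / 5.623×10^-7 = 1.72

Ω = 1.72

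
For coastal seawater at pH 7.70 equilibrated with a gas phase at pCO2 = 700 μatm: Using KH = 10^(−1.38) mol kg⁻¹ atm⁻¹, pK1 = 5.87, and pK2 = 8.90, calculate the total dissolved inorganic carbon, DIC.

DIC = 2.13 mmol/kg

[CO2*] = KH · pCO2 = 10^(−1.38) × 700×10^-6 = 2.918×10^-5 mol/kg
α₀ = 1/(1 + K1/[H⁺] + K1K2/[H⁺]²) = 1/(1 + 10^+1.83 + 10^+0.63) = 0.01372
DIC = [CO2*]/α₀ = 2.918×10^-5 / 0.01372 = 2.13 mmol/kg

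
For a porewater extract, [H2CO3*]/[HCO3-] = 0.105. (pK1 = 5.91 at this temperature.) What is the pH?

pH = 6.89

From K1 = [H⁺][HCO3-]/[H2CO3*]:  pH = pK1 − log₁₀([H2CO3*]/[HCO3-])
log₁₀(0.105) = -0.979
pH = 5.91 − (-0.979) = 6.89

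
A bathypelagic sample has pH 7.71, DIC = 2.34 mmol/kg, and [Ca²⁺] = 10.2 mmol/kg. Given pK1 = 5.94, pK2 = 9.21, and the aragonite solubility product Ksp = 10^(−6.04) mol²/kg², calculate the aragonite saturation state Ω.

α₂ = 1 / (1 + [H⁺]/K2 + [H⁺]²/(K1K2)) = 1 / (1 + 10^+1.50 + 10^-0.27)
   = 1 / (1 + 31.623 + 0.53703) = 1/33.160 = 0.03016
[CO3²⁻] = α₂ × DIC = 0.03016 × 2.34 = 0.07057 mmol/kg
Ksp = 10^(−6.04) = 9.120×10^-7
Ω = [Ca²⁺][CO3²⁻]/Ksp = (10.2×10^-3)(7.057×10^-5) / 9.120×10^-7 = 0.789

Ω = 0.789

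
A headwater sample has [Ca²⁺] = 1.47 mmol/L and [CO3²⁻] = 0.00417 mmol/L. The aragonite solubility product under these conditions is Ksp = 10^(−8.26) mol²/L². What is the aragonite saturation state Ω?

Ksp = 10^(−8.26) = 5.495×10^-9
Ω = [Ca²⁺][CO3²⁻]/Ksp = (1.47×10^-3)(0.00417×10^-3) / 5.495×10^-9 = 1.12

Ω = 1.12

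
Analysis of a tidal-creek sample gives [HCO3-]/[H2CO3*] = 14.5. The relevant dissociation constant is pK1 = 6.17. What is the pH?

pH = 7.33

From K1 = [H⁺][HCO3-]/[H2CO3*]:  pH = pK1 + log₁₀([HCO3-]/[H2CO3*])
log₁₀(14.5) = +1.161
pH = 6.17 + (+1.161) = 7.33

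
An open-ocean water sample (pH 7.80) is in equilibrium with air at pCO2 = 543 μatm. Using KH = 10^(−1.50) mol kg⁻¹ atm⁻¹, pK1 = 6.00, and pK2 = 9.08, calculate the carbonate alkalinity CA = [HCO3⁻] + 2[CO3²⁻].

CA = 1.20 mmol/kg

[CO2*] = KH · pCO2 = 10^(−1.50) × 543×10^-6 = 1.717×10^-5 mol/kg
α₀ = 1/(1 + K1/[H⁺] + K1K2/[H⁺]²) = 1/(1 + 10^+1.80 + 10^+0.52) = 0.01484
DIC = [CO2*]/α₀ = 1.717×10^-5 / 0.01484 = 1.157 mmol/kg
CA = (α₁ + 2α₂)·DIC = (0.9360 + 2×0.04912) × 1.157 = 1.20 mmol/kg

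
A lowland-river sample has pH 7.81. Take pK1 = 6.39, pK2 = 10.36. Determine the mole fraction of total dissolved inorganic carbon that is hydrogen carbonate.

α₁ = 0.961

α₁ = 1 / (1 + [H⁺]/K1 + K2/[H⁺]) = 1 / (1 + 10^-1.42 + 10^-2.55)
   = 1 / (1 + 0.038019 + 0.0028184) = 1/1.0408 = 0.9608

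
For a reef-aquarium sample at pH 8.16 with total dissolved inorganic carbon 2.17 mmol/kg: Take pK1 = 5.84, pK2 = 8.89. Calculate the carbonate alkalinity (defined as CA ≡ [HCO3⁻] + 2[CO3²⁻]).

CA = [HCO3⁻] + 2[CO3²⁻] = (α₁ + 2α₂)·DIC
At pH 8.16: [H⁺]/K1 = 10^-2.32 = 0.0047863, K2/[H⁺] = 10^-0.73 = 0.18621
α₁ = 1/(1 + 0.0047863 + 0.18621) = 1/1.1910 = 0.8396; α₂ = α₁·K2/[H⁺] = 0.1563
α₁ + 2α₂ = 1.1523
CA = 1.1523 × 2.17 = 2.50 mmol/kg

CA = 2.50 mmol/kg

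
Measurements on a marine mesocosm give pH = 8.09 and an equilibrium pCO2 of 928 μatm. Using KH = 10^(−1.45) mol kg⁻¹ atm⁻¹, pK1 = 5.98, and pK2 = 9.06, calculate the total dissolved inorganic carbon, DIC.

[CO2*] = KH · pCO2 = 10^(−1.45) × 928×10^-6 = 3.293×10^-5 mol/kg
α₀ = 1/(1 + K1/[H⁺] + K1K2/[H⁺]²) = 1/(1 + 10^+2.11 + 10^+1.14) = 0.006962
DIC = [CO2*]/α₀ = 3.293×10^-5 / 0.006962 = 4.73 mmol/kg

DIC = 4.73 mmol/kg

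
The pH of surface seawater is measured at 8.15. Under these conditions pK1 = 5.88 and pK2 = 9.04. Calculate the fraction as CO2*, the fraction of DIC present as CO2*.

α₀ = 0.00473

α₀ = 1 / (1 + K1/[H⁺] + K1K2/[H⁺]²) = 1 / (1 + 10^+2.27 + 10^+1.38)
   = 1 / (1 + 186.21 + 23.988) = 1/211.20 = 0.004735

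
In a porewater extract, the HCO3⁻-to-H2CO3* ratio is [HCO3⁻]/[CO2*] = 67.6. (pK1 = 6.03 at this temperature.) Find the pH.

From K1 = [H⁺][HCO3⁻]/[CO2*]:  pH = pK1 + log₁₀([HCO3⁻]/[CO2*])
log₁₀(67.6) = +1.830
pH = 6.03 + (+1.830) = 7.86

pH = 7.86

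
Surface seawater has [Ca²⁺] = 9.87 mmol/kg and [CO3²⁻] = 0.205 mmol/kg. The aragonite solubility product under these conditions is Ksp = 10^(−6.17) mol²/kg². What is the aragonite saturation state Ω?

Ω = 2.99

Ksp = 10^(−6.17) = 6.761×10^-7
Ω = [Ca²⁺][CO3²⁻]/Ksp = (9.87×10^-3)(0.205×10^-3) / 6.761×10^-7 = 2.99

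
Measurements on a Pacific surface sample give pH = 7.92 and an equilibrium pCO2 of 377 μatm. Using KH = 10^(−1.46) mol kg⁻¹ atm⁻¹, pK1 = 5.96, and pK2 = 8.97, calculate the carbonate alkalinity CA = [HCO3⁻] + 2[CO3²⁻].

[CO2*] = KH · pCO2 = 10^(−1.46) × 377×10^-6 = 1.307×10^-5 mol/kg
α₀ = 1/(1 + K1/[H⁺] + K1K2/[H⁺]²) = 1/(1 + 10^+1.96 + 10^+0.91) = 0.009967
DIC = [CO2*]/α₀ = 1.307×10^-5 / 0.009967 = 1.312 mmol/kg
CA = (α₁ + 2α₂)·DIC = (0.9090 + 2×0.08102) × 1.312 = 1.40 mmol/kg

CA = 1.40 mmol/kg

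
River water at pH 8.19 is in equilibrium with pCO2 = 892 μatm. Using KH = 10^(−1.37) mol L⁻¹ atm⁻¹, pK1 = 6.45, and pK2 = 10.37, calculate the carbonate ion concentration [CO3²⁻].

[CO2*] = KH · pCO2 = 10^(−1.37) × 892×10^-6 = 3.805×10^-5 mol/L
α₀ = 1/(1 + K1/[H⁺] + K1K2/[H⁺]²) = 1/(1 + 10^+1.74 + 10^-0.44) = 0.01776
DIC = [CO2*]/α₀ = 3.805×10^-5 / 0.01776 = 2.143 mmol/L
[CO3²⁻] = α₂·DIC; α₂ = 0.006447, so [CO3²⁻] = 0.006447 × 2.143 = 0.0138 mmol/L = 13.8 μmol/L

[CO3²⁻] = 13.8 μmol/L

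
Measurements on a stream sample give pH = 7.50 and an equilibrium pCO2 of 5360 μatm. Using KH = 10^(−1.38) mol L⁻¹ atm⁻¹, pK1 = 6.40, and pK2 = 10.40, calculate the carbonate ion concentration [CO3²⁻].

[CO3²⁻] = 3.54 μmol/L

[CO2*] = KH · pCO2 = 10^(−1.38) × 5360×10^-6 = 2.234×10^-4 mol/L
α₀ = 1/(1 + K1/[H⁺] + K1K2/[H⁺]²) = 1/(1 + 10^+1.10 + 10^-1.80) = 0.07350
DIC = [CO2*]/α₀ = 2.234×10^-4 / 0.07350 = 3.040 mmol/L
[CO3²⁻] = α₂·DIC; α₂ = 0.001165, so [CO3²⁻] = 0.001165 × 3.040 = 0.00354 mmol/L = 3.54 μmol/L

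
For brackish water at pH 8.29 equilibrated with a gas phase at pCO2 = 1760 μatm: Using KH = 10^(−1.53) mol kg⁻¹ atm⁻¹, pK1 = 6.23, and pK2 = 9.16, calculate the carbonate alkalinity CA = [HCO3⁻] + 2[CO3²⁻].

CA = 7.57 mmol/kg

[CO2*] = KH · pCO2 = 10^(−1.53) × 1760×10^-6 = 5.194×10^-5 mol/kg
α₀ = 1/(1 + K1/[H⁺] + K1K2/[H⁺]²) = 1/(1 + 10^+2.06 + 10^+1.19) = 0.007616
DIC = [CO2*]/α₀ = 5.194×10^-5 / 0.007616 = 6.820 mmol/kg
CA = (α₁ + 2α₂)·DIC = (0.8744 + 2×0.1180) × 6.820 = 7.57 mmol/kg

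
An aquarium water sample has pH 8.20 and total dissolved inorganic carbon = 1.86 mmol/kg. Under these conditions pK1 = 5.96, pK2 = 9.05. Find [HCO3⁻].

[HCO3⁻] = 1.62 mmol/kg

α₁ = 1 / (1 + [H⁺]/K1 + K2/[H⁺]) = 1 / (1 + 10^-2.24 + 10^-0.85)
   = 1 / (1 + 0.0057544 + 0.14125) = 1/1.1470 = 0.8718
[HCO3⁻] = α₁ × DIC = 0.8718 × 1.86 = 1.62 mmol/kg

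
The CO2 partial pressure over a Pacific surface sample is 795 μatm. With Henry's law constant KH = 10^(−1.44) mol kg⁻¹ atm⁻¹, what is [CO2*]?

KH = 10^(−1.44) = 3.631×10^-2 mol kg⁻¹ atm⁻¹
[CO2*] = KH · pCO2 = 3.631×10^-2 × 795×10^-6 atm = 2.89×10^-5 mol/kg

[CO2*] = 28.9 μmol/kg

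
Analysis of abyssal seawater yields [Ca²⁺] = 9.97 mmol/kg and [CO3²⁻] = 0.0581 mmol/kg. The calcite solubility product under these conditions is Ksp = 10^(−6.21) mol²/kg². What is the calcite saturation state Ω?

Ksp = 10^(−6.21) = 6.166×10^-7
Ω = [Ca²⁺][CO3²⁻]/Ksp = (9.97×10^-3)(0.0581×10^-3) / 6.166×10^-7 = 0.939

Ω = 0.939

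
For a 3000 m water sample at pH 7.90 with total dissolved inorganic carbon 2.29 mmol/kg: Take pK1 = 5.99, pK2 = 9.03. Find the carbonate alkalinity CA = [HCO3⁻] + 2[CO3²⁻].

CA = 2.42 mmol/kg

CA = [HCO3⁻] + 2[CO3²⁻] = (α₁ + 2α₂)·DIC
At pH 7.90: [H⁺]/K1 = 10^-1.91 = 0.012303, K2/[H⁺] = 10^-1.13 = 0.074131
α₁ = 1/(1 + 0.012303 + 0.074131) = 1/1.0864 = 0.9204; α₂ = α₁·K2/[H⁺] = 0.06823
α₁ + 2α₂ = 1.0569
CA = 1.0569 × 2.29 = 2.42 mmol/kg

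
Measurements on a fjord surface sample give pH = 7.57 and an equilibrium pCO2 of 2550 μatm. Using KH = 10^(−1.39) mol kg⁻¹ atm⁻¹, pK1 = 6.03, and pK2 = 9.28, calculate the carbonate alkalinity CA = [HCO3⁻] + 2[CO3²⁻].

CA = 3.74 mmol/kg

[CO2*] = KH · pCO2 = 10^(−1.39) × 2550×10^-6 = 1.039×10^-4 mol/kg
α₀ = 1/(1 + K1/[H⁺] + K1K2/[H⁺]²) = 1/(1 + 10^+1.54 + 10^-0.17) = 0.02751
DIC = [CO2*]/α₀ = 1.039×10^-4 / 0.02751 = 3.776 mmol/kg
CA = (α₁ + 2α₂)·DIC = (0.9539 + 2×0.01860) × 3.776 = 3.74 mmol/kg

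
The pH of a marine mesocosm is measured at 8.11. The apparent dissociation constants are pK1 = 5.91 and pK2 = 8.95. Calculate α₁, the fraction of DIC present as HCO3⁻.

α₁ = 0.869

α₁ = 1 / (1 + [H⁺]/K1 + K2/[H⁺]) = 1 / (1 + 10^-2.20 + 10^-0.84)
   = 1 / (1 + 0.0063096 + 0.14454) = 1/1.1509 = 0.8689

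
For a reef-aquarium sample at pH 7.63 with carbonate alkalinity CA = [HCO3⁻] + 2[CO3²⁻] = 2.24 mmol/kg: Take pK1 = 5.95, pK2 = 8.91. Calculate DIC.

CA = [HCO3⁻] + 2[CO3²⁻] = (α₁ + 2α₂)·DIC
At pH 7.63: [H⁺]/K1 = 10^-1.68 = 0.020893, K2/[H⁺] = 10^-1.28 = 0.052481
α₁ = 1/(1 + 0.020893 + 0.052481) = 1/1.0734 = 0.9316; α₂ = α₁·K2/[H⁺] = 0.04889
α₁ + 2α₂ = 1.0294
DIC = CA / (α₁ + 2α₂) = 2.24 / 1.0294 = 2.18 mmol/kg

DIC = 2.18 mmol/kg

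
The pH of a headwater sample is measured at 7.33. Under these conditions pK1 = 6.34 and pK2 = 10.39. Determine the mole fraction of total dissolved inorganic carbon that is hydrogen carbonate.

α₁ = 0.906

α₁ = 1 / (1 + [H⁺]/K1 + K2/[H⁺]) = 1 / (1 + 10^-0.99 + 10^-3.06)
   = 1 / (1 + 0.10233 + 0.00087096) = 1/1.1032 = 0.9065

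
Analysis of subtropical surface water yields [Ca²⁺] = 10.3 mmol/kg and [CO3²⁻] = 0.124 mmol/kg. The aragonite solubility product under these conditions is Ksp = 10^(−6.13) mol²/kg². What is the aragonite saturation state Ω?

Ω = 1.72

Ksp = 10^(−6.13) = 7.413×10^-7
Ω = [Ca²⁺][CO3²⁻]/Ksp = (10.3×10^-3)(0.124×10^-3) / 7.413×10^-7 = 1.72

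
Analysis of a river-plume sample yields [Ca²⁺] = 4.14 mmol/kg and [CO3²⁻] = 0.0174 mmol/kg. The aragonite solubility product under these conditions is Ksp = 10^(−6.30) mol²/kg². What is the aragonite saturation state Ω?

Ksp = 10^(−6.30) = 5.012×10^-7
Ω = [Ca²⁺][CO3²⁻]/Ksp = (4.14×10^-3)(0.0174×10^-3) / 5.012×10^-7 = 0.144

Ω = 0.144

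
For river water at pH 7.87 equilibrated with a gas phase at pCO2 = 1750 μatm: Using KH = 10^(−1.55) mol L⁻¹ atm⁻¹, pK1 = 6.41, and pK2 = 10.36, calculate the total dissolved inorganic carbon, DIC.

[CO2*] = KH · pCO2 = 10^(−1.55) × 1750×10^-6 = 4.932×10^-5 mol/L
α₀ = 1/(1 + K1/[H⁺] + K1K2/[H⁺]²) = 1/(1 + 10^+1.46 + 10^-1.03) = 0.03341
DIC = [CO2*]/α₀ = 4.932×10^-5 / 0.03341 = 1.48 mmol/L

DIC = 1.48 mmol/L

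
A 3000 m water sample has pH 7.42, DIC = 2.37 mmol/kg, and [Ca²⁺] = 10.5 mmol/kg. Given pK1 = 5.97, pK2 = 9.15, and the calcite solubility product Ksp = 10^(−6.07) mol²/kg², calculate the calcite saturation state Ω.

α₂ = 1 / (1 + [H⁺]/K2 + [H⁺]²/(K1K2)) = 1 / (1 + 10^+1.73 + 10^+0.28)
   = 1 / (1 + 53.703 + 1.9055) = 1/56.609 = 0.01767
[CO3²⁻] = α₂ × DIC = 0.01767 × 2.37 = 0.04187 mmol/kg
Ksp = 10^(−6.07) = 8.511×10^-7
Ω = [Ca²⁺][CO3²⁻]/Ksp = (10.5×10^-3)(4.187×10^-5) / 8.511×10^-7 = 0.516

Ω = 0.516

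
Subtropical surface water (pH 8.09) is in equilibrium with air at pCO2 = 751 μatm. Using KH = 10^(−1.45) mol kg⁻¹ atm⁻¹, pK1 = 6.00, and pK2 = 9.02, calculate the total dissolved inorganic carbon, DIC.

[CO2*] = KH · pCO2 = 10^(−1.45) × 751×10^-6 = 2.665×10^-5 mol/kg
α₀ = 1/(1 + K1/[H⁺] + K1K2/[H⁺]²) = 1/(1 + 10^+2.09 + 10^+1.16) = 0.007221
DIC = [CO2*]/α₀ = 2.665×10^-5 / 0.007221 = 3.69 mmol/kg

DIC = 3.69 mmol/kg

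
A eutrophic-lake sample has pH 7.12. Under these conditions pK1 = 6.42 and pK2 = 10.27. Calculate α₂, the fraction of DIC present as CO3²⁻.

α₂ = 1 / (1 + [H⁺]/K2 + [H⁺]²/(K1K2)) = 1 / (1 + 10^+3.15 + 10^+2.45)
   = 1 / (1 + 1412.5 + 281.84) = 1/1695.4 = 0.0005898

α₂ = 0.000590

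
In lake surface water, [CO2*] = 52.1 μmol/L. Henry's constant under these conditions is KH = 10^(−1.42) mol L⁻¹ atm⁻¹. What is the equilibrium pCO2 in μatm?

pCO2 = 1370 μatm

KH = 10^(−1.42) = 3.802×10^-2 mol L⁻¹ atm⁻¹
pCO2 = [CO2*]/KH = 52.1×10^-6 / 3.802×10^-2 = 1.37×10^-3 atm = 1370 μatm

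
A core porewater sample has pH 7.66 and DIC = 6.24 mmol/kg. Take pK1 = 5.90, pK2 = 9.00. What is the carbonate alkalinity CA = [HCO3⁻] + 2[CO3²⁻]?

CA = 6.41 mmol/kg

CA = [HCO3⁻] + 2[CO3²⁻] = (α₁ + 2α₂)·DIC
At pH 7.66: [H⁺]/K1 = 10^-1.76 = 0.017378, K2/[H⁺] = 10^-1.34 = 0.045709
α₁ = 1/(1 + 0.017378 + 0.045709) = 1/1.0631 = 0.9407; α₂ = α₁·K2/[H⁺] = 0.04300
α₁ + 2α₂ = 1.0266
CA = 1.0266 × 6.24 = 6.41 mmol/kg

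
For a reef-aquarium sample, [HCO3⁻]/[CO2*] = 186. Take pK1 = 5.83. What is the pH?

From K1 = [H⁺][HCO3⁻]/[CO2*]:  pH = pK1 + log₁₀([HCO3⁻]/[CO2*])
log₁₀(186) = +2.270
pH = 5.83 + (+2.270) = 8.10

pH = 8.10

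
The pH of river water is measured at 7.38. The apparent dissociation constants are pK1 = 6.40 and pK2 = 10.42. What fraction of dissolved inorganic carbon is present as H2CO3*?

α₀ = 1 / (1 + K1/[H⁺] + K1K2/[H⁺]²) = 1 / (1 + 10^+0.98 + 10^-2.06)
   = 1 / (1 + 9.5499 + 0.0087096) = 1/10.559 = 0.09471

α₀ = 0.0947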